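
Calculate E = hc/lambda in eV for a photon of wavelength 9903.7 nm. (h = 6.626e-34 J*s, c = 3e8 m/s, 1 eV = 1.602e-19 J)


E = hc/lambda = 6.626e-34 * 3e8 / 9.904e-06 = 2.007e-20 J = 0.1253 eV

0.1253 eV


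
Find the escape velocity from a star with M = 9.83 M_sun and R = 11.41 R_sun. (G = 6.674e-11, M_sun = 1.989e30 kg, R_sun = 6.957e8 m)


M = 9.83 * 1.989e30 kg = 1.955187e+31 kg; R = 11.41 * 6.957e8 m = 7.937937e+09 m. v_esc = sqrt(2GM/R) = sqrt(2 * 6.674e-11 * 1.955187e+31 / 7.937937e+09) = 573387.7701

573387.7701 m/s


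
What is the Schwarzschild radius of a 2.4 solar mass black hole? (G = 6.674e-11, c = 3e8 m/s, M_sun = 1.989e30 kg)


M = 2.4 * 1.989e30 kg = 4.7736e+30 kg. rs = 2GM/c^2 = 2 * 6.674e-11 * 4.7736e+30 / (3e8)^2 = 7079.7792

7079.7792 m


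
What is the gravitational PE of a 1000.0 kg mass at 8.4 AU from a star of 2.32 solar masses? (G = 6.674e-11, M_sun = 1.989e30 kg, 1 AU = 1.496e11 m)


M = 2.32 * 1.989e30 kg = 4.61448e+30 kg; r = 8.4 AU * 1.496e11 m/AU = 1.25664e+12 m. U = -GM*m/r = -(6.674e-11 * 4.61448e+30 * 1000.0) / 1.25664e+12 = -2.451e+11

-2.451e+11 J


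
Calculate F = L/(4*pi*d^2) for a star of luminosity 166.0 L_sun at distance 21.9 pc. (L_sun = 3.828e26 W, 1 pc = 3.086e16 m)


F = L / (4*pi*d^2) = 6.354e+28 / (4*pi*(6.758e+17)^2) = 1.107e-08

1.107e-08 W/m^2


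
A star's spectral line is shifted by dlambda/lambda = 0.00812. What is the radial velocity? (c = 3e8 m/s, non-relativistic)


v = (dlambda/lambda) * c = 0.00812 * 3e8 = 2.436e+06

2.436e+06 m/s


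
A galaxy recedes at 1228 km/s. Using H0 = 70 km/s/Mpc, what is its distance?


d = v / H0 = 1228 / 70 = 17.5429

17.5429 Mpc


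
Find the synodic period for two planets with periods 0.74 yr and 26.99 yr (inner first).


1/P_syn = |1/P1 - 1/P2| = |1/0.74 - 1/26.99| => P_syn = 0.7609

0.7609 years


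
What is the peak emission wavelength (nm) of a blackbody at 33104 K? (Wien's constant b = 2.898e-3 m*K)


lam_max = b / T = 2.898e-3 / 33104 = 8.754e-08 m = 87.5423 nm

87.5423 nm


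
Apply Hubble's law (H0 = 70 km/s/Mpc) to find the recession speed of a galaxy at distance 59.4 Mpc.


v = H0 * d = 70 * 59.4 = 4158.0

4158.0 km/s


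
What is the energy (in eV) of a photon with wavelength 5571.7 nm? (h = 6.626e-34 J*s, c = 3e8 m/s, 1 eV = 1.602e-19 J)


E = hc/lambda = 6.626e-34 * 3e8 / 5.572e-06 = 3.568e-20 J = 0.2227 eV

0.2227 eV


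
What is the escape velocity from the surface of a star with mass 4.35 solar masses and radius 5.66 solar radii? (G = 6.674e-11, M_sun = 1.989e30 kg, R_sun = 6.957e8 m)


M = 4.35 * 1.989e30 kg = 8.65215e+30 kg; R = 5.66 * 6.957e8 m = 3.937662e+09 m. v_esc = sqrt(2GM/R) = sqrt(2 * 6.674e-11 * 8.65215e+30 / 3.937662e+09) = 541565.3897

541565.3897 m/s


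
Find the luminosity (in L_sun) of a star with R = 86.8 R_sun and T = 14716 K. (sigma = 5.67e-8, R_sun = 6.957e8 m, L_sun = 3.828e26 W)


R = 86.8 * 6.957e8 m = 6.038676e+10 m. L = 4*pi*R^2*sigma*T^4 = 4*pi*(6.038676e+10)^2 * 5.67e-8 * 14716^4 = 1.218527954e+32 W. L/L_sun = 1.218527954e+32 / 3.828e26 = 318319.7371

318319.7371 L_sun


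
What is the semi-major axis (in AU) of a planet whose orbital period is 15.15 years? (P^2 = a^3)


a = P^(2/3) = 15.15^(2/3) = 6.1227

6.1227 AU


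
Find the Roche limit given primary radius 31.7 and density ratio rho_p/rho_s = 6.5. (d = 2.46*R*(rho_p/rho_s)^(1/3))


d_Roche = 2.46 * 31.7 * 6.5^(1/3) = 145.5343

145.5343


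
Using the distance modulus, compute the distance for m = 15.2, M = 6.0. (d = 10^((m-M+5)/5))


d = 10^((m - M + 5)/5) = 10^((15.2 - 6.0 + 5)/5) = 691.831

691.831 pc


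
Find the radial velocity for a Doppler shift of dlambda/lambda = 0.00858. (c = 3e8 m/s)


v = (dlambda/lambda) * c = 0.00858 * 3e8 = 2.574e+06

2.574e+06 m/s


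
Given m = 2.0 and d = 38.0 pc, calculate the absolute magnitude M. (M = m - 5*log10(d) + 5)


M = m - 5*log10(d) + 5 = 2.0 - 5*log10(38.0) + 5 = -0.8989

-0.8989


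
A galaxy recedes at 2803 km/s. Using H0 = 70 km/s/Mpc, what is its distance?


d = v / H0 = 2803 / 70 = 40.0429

40.0429 Mpc


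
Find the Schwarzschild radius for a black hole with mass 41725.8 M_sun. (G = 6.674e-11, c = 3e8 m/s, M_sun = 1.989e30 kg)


M = 41725.8 * 1.989e30 kg = 8.29926162e+34 kg. rs = 2GM/c^2 = 2 * 6.674e-11 * 8.29926162e+34 / (3e8)^2 = 1.231e+08

1.231e+08 m


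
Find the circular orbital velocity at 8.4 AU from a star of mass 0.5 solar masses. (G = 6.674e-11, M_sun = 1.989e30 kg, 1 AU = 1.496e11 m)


v = sqrt(GM/r) = sqrt(6.674e-11 * 9.945e+29 / 1.257e+12) = 7267.5839

7267.5839 m/s


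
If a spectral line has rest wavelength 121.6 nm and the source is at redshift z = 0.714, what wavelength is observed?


lam_obs = lam_emit * (1 + z) = 121.6 * (1 + 0.714) = 208.4224

208.4224 nm


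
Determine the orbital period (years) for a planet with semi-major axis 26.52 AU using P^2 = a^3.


P = a^(3/2) = 26.52^1.5 = 136.5716

136.5716 years


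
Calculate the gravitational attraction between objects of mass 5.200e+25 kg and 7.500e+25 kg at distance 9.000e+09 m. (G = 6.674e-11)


F = G*m1*m2/r^2 = 6.674e-11 * 5.200e+25 * 7.500e+25 / (9.000e+09)^2 = 6.674e-11 * 3.900e+51 / 8.100e+19 = 3.213e+21

3.213e+21 N


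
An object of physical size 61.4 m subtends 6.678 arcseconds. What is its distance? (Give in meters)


D = size / theta_rad, theta_rad = 6.678 * pi/(180*3600) = 3.238e-05, D = 1.896e+06

1.896e+06 m


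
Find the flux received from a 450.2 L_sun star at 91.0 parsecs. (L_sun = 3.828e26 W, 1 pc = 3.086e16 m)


F = L / (4*pi*d^2) = 1.723e+29 / (4*pi*(2.808e+18)^2) = 1.739e-09

1.739e-09 W/m^2


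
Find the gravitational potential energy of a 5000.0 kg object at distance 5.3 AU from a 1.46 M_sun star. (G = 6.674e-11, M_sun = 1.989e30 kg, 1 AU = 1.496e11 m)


M = 1.46 * 1.989e30 kg = 2.90394e+30 kg; r = 5.3 AU * 1.496e11 m/AU = 7.9288e+11 m. U = -GM*m/r = -(6.674e-11 * 2.90394e+30 * 5000.0) / 7.9288e+11 = -1.222e+12

-1.222e+12 J


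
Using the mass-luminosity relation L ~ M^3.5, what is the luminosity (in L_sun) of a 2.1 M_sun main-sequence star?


L/L_sun = (M/M_sun)^3.5 = 2.1^3.5 = 13.4205

13.4205 L_sun


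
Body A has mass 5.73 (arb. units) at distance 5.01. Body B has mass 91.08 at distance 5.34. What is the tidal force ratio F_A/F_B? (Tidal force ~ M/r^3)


Ratio = (M1/r1^3) / (M2/r2^3) = (5.73/5.01^3) / (91.08/5.34^3) = 0.0762

0.0762


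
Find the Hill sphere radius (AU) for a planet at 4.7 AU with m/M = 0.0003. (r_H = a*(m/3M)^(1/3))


r_H = a * (m/3M)^(1/3) = 4.7 * (0.0003/3)^(1/3) = 0.2182

0.2182 AU


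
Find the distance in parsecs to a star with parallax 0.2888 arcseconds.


d = 1/p = 1/0.2888 = 3.4626

3.4626 pc


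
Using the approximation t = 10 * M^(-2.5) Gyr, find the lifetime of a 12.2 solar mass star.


t = 10 * M^(-2.5) = 10 * 12.2^(-2.5) = 0.0192

0.0192 Gyr


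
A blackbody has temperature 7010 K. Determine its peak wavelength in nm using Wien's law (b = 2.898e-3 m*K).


lam_max = b / T = 2.898e-3 / 7010 = 4.134e-07 m = 413.4094 nm

413.4094 nm


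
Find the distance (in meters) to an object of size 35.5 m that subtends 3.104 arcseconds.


D = size / theta_rad, theta_rad = 3.104 * pi/(180*3600) = 1.505e-05, D = 2.359e+06

2.359e+06 m


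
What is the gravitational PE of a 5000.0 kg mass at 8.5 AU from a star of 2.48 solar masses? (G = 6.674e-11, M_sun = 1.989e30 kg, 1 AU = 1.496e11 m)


M = 2.48 * 1.989e30 kg = 4.93272e+30 kg; r = 8.5 AU * 1.496e11 m/AU = 1.2716e+12 m. U = -GM*m/r = -(6.674e-11 * 4.93272e+30 * 5000.0) / 1.2716e+12 = -1.294e+12

-1.294e+12 J


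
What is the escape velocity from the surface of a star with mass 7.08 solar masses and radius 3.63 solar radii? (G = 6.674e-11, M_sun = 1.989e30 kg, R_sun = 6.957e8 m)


M = 7.08 * 1.989e30 kg = 1.408212e+31 kg; R = 3.63 * 6.957e8 m = 2.525391e+09 m. v_esc = sqrt(2GM/R) = sqrt(2 * 6.674e-11 * 1.408212e+31 / 2.525391e+09) = 862735.7709

862735.7709 m/s


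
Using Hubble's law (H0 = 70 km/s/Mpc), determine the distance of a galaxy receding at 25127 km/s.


d = v / H0 = 25127 / 70 = 358.9571

358.9571 Mpc


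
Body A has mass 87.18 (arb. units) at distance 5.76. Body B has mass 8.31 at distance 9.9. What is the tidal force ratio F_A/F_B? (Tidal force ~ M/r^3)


Ratio = (M1/r1^3) / (M2/r2^3) = (87.18/5.76^3) / (8.31/9.9^3) = 53.2665

53.2665


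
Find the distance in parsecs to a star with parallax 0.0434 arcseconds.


d = 1/p = 1/0.0434 = 23.0415

23.0415 pc


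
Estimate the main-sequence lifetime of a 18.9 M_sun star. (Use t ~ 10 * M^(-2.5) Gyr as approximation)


t = 10 * M^(-2.5) = 10 * 18.9^(-2.5) = 0.0064

0.0064 Gyr


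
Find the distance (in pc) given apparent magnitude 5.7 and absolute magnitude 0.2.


d = 10^((m - M + 5)/5) = 10^((5.7 - 0.2 + 5)/5) = 125.8925

125.8925 pc


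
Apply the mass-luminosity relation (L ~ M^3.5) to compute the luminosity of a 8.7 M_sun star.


L/L_sun = (M/M_sun)^3.5 = 8.7^3.5 = 1942.3048

1942.3048 L_sun


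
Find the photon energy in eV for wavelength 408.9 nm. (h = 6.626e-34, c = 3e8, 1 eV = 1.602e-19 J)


E = hc/lambda = 6.626e-34 * 3e8 / 4.089e-07 = 4.861e-19 J = 3.0345 eV

3.0345 eV


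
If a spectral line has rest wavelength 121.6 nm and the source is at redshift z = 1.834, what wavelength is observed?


lam_obs = lam_emit * (1 + z) = 121.6 * (1 + 1.834) = 344.6144

344.6144 nm


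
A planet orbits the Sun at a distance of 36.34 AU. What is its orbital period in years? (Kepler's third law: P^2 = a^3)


P = a^(3/2) = 36.34^1.5 = 219.0672

219.0672 years


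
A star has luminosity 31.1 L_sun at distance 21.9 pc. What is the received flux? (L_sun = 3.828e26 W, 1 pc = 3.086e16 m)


F = L / (4*pi*d^2) = 1.191e+28 / (4*pi*(6.758e+17)^2) = 2.074e-09

2.074e-09 W/m^2


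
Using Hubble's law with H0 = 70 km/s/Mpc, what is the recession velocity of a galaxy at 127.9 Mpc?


v = H0 * d = 70 * 127.9 = 8953.0

8953.0 km/s


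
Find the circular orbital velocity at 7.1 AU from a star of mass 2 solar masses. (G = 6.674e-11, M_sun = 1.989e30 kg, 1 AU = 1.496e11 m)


v = sqrt(GM/r) = sqrt(6.674e-11 * 3.978e+30 / 1.062e+12) = 15809.9508

15809.9508 m/s


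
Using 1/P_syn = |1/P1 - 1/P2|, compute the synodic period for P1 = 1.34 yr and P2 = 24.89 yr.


1/P_syn = |1/P1 - 1/P2| = |1/1.34 - 1/24.89| => P_syn = 1.4162

1.4162 years


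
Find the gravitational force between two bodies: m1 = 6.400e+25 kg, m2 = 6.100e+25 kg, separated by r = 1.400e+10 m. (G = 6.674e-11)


F = G*m1*m2/r^2 = 6.674e-11 * 6.400e+25 * 6.100e+25 / (1.400e+10)^2 = 6.674e-11 * 3.904e+51 / 1.960e+20 = 1.329e+21

1.329e+21 N


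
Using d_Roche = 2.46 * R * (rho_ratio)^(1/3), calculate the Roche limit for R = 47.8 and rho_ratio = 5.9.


d_Roche = 2.46 * 47.8 * 5.9^(1/3) = 212.4779

212.4779


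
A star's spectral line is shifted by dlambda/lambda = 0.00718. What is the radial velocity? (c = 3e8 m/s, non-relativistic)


v = (dlambda/lambda) * c = 0.00718 * 3e8 = 2.154e+06

2.154e+06 m/s


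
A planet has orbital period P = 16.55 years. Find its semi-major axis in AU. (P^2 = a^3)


a = P^(2/3) = 16.55^(2/3) = 6.4943

6.4943 AU


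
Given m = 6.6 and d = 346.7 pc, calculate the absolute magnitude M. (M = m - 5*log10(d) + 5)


M = m - 5*log10(d) + 5 = 6.6 - 5*log10(346.7) + 5 = -1.0998

-1.0998


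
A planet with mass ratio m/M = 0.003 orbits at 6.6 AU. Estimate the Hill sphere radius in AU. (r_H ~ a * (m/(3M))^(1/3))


r_H = a * (m/3M)^(1/3) = 6.6 * (0.003/3)^(1/3) = 0.66

0.66 AU


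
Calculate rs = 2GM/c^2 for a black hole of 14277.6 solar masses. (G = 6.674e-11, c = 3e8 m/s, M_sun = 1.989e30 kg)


M = 14277.6 * 1.989e30 kg = 2.83981464e+34 kg. rs = 2GM/c^2 = 2 * 6.674e-11 * 2.83981464e+34 / (3e8)^2 = 4.212e+07

4.212e+07 m


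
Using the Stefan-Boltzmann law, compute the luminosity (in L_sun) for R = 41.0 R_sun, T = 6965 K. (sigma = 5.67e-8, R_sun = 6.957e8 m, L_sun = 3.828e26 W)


R = 41.0 * 6.957e8 m = 2.85237e+10 m. L = 4*pi*R^2*sigma*T^4 = 4*pi*(2.85237e+10)^2 * 5.67e-8 * 6965^4 = 1.364234808e+30 W. L/L_sun = 1.364234808e+30 / 3.828e26 = 3563.8318

3563.8318 L_sun


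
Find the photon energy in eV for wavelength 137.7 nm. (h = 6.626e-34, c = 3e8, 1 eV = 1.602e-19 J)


E = hc/lambda = 6.626e-34 * 3e8 / 1.377e-07 = 1.444e-18 J = 9.0111 eV

9.0111 eV


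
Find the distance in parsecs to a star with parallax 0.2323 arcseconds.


d = 1/p = 1/0.2323 = 4.3048

4.3048 pc


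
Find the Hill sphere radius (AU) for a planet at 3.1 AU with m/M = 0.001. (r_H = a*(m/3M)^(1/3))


r_H = a * (m/3M)^(1/3) = 3.1 * (0.001/3)^(1/3) = 0.2149

0.2149 AU


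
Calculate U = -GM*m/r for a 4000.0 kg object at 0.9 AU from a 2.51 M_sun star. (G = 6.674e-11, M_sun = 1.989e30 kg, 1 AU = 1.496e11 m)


M = 2.51 * 1.989e30 kg = 4.99239e+30 kg; r = 0.9 AU * 1.496e11 m/AU = 1.3464e+11 m. U = -GM*m/r = -(6.674e-11 * 4.99239e+30 * 4000.0) / 1.3464e+11 = -9.899e+12

-9.899e+12 J


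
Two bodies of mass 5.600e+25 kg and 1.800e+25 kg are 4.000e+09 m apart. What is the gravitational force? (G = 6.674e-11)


F = G*m1*m2/r^2 = 6.674e-11 * 5.600e+25 * 1.800e+25 / (4.000e+09)^2 = 6.674e-11 * 1.008e+51 / 1.600e+19 = 4.205e+21

4.205e+21 N


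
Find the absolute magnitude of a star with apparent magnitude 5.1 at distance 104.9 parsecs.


M = m - 5*log10(d) + 5 = 5.1 - 5*log10(104.9) + 5 = -0.0039

-0.0039


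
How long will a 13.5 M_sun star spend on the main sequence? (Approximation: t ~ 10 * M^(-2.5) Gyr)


t = 10 * M^(-2.5) = 10 * 13.5^(-2.5) = 0.0149

0.0149 Gyr


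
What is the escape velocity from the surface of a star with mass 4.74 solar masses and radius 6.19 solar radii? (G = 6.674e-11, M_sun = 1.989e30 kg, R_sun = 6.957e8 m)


M = 4.74 * 1.989e30 kg = 9.42786e+30 kg; R = 6.19 * 6.957e8 m = 4.306383e+09 m. v_esc = sqrt(2GM/R) = sqrt(2 * 6.674e-11 * 9.42786e+30 / 4.306383e+09) = 540577.9602

540577.9602 m/s


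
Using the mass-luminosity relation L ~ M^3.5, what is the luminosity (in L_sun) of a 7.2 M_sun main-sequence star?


L/L_sun = (M/M_sun)^3.5 = 7.2^3.5 = 1001.5295

1001.5295 L_sun


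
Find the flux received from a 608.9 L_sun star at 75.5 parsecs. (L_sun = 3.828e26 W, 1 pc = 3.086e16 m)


F = L / (4*pi*d^2) = 2.331e+29 / (4*pi*(2.330e+18)^2) = 3.417e-09

3.417e-09 W/m^2


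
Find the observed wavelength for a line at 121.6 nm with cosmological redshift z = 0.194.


lam_obs = lam_emit * (1 + z) = 121.6 * (1 + 0.194) = 145.1904

145.1904 nm


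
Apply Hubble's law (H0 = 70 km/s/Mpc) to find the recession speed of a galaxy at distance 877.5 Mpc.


v = H0 * d = 70 * 877.5 = 61425.0

61425.0 km/s


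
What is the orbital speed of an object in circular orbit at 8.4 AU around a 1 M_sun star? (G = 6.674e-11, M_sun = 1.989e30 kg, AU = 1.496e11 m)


v = sqrt(GM/r) = sqrt(6.674e-11 * 1.989e+30 / 1.257e+12) = 10277.9157

10277.9157 m/s


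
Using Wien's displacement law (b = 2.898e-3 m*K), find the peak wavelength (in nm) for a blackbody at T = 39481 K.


lam_max = b / T = 2.898e-3 / 39481 = 7.340e-08 m = 73.4024 nm

73.4024 nm


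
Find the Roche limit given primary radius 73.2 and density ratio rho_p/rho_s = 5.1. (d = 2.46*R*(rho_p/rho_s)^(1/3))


d_Roche = 2.46 * 73.2 * 5.1^(1/3) = 309.958

309.958


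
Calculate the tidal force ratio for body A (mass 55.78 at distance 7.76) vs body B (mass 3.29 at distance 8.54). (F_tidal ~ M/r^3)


Ratio = (M1/r1^3) / (M2/r2^3) = (55.78/7.76^3) / (3.29/8.54^3) = 22.5981

22.5981


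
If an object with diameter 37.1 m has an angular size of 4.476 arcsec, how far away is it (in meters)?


D = size / theta_rad, theta_rad = 4.476 * pi/(180*3600) = 2.170e-05, D = 1.710e+06

1.710e+06 m


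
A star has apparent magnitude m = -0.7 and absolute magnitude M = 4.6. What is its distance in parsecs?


d = 10^((m - M + 5)/5) = 10^((-0.7 - 4.6 + 5)/5) = 0.871

0.871 pc


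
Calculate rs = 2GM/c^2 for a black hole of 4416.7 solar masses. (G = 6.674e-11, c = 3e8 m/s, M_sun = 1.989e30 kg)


M = 4416.7 * 1.989e30 kg = 8.7848163e+33 kg. rs = 2GM/c^2 = 2 * 6.674e-11 * 8.7848163e+33 / (3e8)^2 = 1.303e+07

1.303e+07 m


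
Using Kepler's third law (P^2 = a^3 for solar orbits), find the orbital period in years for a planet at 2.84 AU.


P = a^(3/2) = 2.84^1.5 = 4.7861

4.7861 years


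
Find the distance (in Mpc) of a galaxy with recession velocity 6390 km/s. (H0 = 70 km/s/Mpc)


d = v / H0 = 6390 / 70 = 91.2857

91.2857 Mpc


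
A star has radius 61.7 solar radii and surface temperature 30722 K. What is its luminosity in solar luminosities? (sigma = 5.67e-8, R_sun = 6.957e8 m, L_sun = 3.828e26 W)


R = 61.7 * 6.957e8 m = 4.292469e+10 m. L = 4*pi*R^2*sigma*T^4 = 4*pi*(4.292469e+10)^2 * 5.67e-8 * 30722^4 = 1.169513386e+33 W. L/L_sun = 1.169513386e+33 / 3.828e26 = 3.055e+06

3.055e+06 L_sun


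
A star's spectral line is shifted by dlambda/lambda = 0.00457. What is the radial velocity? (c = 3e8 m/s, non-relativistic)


v = (dlambda/lambda) * c = 0.00457 * 3e8 = 1.371e+06

1.371e+06 m/s


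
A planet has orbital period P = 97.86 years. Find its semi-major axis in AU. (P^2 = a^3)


a = P^(2/3) = 97.86^(2/3) = 21.2359

21.2359 AU


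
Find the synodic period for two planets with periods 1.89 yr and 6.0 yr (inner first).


1/P_syn = |1/P1 - 1/P2| = |1/1.89 - 1/6.0| => P_syn = 2.7591

2.7591 years


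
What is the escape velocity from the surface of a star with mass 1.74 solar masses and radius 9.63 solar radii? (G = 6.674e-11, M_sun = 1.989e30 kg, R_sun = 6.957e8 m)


M = 1.74 * 1.989e30 kg = 3.46086e+30 kg; R = 9.63 * 6.957e8 m = 6.699591e+09 m. v_esc = sqrt(2GM/R) = sqrt(2 * 6.674e-11 * 3.46086e+30 / 6.699591e+09) = 262588.6615

262588.6615 m/s


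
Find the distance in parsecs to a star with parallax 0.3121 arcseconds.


d = 1/p = 1/0.3121 = 3.2041

3.2041 pc


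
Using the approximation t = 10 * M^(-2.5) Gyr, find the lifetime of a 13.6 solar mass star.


t = 10 * M^(-2.5) = 10 * 13.6^(-2.5) = 0.0147

0.0147 Gyr


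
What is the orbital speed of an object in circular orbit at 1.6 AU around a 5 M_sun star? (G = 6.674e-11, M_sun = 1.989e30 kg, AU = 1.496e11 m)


v = sqrt(GM/r) = sqrt(6.674e-11 * 9.945e+30 / 2.394e+11) = 52658.6483

52658.6483 m/s


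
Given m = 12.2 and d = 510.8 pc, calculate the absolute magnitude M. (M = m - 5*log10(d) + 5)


M = m - 5*log10(d) + 5 = 12.2 - 5*log10(510.8) + 5 = 3.6587

3.6587


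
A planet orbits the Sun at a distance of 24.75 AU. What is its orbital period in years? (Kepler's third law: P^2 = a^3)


P = a^(3/2) = 24.75^1.5 = 123.1297

123.1297 years


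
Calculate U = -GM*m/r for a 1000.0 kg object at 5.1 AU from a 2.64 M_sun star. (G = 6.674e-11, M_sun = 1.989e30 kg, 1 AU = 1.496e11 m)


M = 2.64 * 1.989e30 kg = 5.25096e+30 kg; r = 5.1 AU * 1.496e11 m/AU = 7.6296e+11 m. U = -GM*m/r = -(6.674e-11 * 5.25096e+30 * 1000.0) / 7.6296e+11 = -4.593e+11

-4.593e+11 J


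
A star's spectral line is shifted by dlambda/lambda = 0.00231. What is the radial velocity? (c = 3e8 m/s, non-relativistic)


v = (dlambda/lambda) * c = 0.00231 * 3e8 = 693000.0

693000.0 m/s


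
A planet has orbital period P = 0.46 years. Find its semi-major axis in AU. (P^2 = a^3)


a = P^(2/3) = 0.46^(2/3) = 0.5959

0.5959 AU


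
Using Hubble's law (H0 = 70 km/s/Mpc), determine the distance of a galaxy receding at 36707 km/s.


d = v / H0 = 36707 / 70 = 524.3857

524.3857 Mpc


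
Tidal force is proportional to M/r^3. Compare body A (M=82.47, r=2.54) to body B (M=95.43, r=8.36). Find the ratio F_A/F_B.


Ratio = (M1/r1^3) / (M2/r2^3) = (82.47/2.54^3) / (95.43/8.36^3) = 30.8126

30.8126


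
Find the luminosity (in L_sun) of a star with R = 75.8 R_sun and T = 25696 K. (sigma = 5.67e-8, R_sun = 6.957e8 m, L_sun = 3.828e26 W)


R = 75.8 * 6.957e8 m = 5.273406e+10 m. L = 4*pi*R^2*sigma*T^4 = 4*pi*(5.273406e+10)^2 * 5.67e-8 * 25696^4 = 8.638482053e+32 W. L/L_sun = 8.638482053e+32 / 3.828e26 = 2.257e+06

2.257e+06 L_sun


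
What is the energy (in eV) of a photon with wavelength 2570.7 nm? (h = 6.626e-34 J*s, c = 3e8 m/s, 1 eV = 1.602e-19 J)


E = hc/lambda = 6.626e-34 * 3e8 / 2.571e-06 = 7.733e-20 J = 0.4827 eV

0.4827 eV


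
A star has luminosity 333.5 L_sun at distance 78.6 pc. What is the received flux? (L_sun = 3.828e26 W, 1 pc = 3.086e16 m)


F = L / (4*pi*d^2) = 1.277e+29 / (4*pi*(2.426e+18)^2) = 1.727e-09

1.727e-09 W/m^2


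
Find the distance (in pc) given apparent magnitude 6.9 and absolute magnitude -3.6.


d = 10^((m - M + 5)/5) = 10^((6.9 - -3.6 + 5)/5) = 1258.9254

1258.9254 pc


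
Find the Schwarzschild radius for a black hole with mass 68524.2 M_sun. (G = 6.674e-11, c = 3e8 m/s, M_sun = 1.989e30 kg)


M = 68524.2 * 1.989e30 kg = 1.362946338e+35 kg. rs = 2GM/c^2 = 2 * 6.674e-11 * 1.362946338e+35 / (3e8)^2 = 2.021e+08

2.021e+08 m


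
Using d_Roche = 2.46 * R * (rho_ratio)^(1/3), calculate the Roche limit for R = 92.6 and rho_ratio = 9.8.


d_Roche = 2.46 * 92.6 * 9.8^(1/3) = 487.4777

487.4777


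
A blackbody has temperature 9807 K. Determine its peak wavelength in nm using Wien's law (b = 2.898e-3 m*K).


lam_max = b / T = 2.898e-3 / 9807 = 2.955e-07 m = 295.5032 nm

295.5032 nm


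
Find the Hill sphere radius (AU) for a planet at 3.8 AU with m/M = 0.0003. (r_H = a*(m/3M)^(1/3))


r_H = a * (m/3M)^(1/3) = 3.8 * (0.0003/3)^(1/3) = 0.1764

0.1764 AU


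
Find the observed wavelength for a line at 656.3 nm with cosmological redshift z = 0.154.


lam_obs = lam_emit * (1 + z) = 656.3 * (1 + 0.154) = 757.3702

757.3702 nm


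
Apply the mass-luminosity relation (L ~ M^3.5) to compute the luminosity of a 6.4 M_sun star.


L/L_sun = (M/M_sun)^3.5 = 6.4^3.5 = 663.1777

663.1777 L_sun


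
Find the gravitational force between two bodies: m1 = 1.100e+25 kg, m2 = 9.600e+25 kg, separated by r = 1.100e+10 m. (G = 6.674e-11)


F = G*m1*m2/r^2 = 6.674e-11 * 1.100e+25 * 9.600e+25 / (1.100e+10)^2 = 6.674e-11 * 1.056e+51 / 1.210e+20 = 5.825e+20

5.825e+20 N


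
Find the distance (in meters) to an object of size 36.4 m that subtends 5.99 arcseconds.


D = size / theta_rad, theta_rad = 5.99 * pi/(180*3600) = 2.904e-05, D = 1.253e+06

1.253e+06 m


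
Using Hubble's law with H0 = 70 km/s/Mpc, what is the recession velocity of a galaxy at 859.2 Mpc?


v = H0 * d = 70 * 859.2 = 60144.0

60144.0 km/s


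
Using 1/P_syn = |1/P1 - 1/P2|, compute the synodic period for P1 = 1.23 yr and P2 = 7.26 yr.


1/P_syn = |1/P1 - 1/P2| = |1/1.23 - 1/7.26| => P_syn = 1.4809

1.4809 years


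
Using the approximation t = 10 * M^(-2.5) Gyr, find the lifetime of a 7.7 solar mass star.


t = 10 * M^(-2.5) = 10 * 7.7^(-2.5) = 0.0608

0.0608 Gyr


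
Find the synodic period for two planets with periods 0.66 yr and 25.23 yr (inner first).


1/P_syn = |1/P1 - 1/P2| = |1/0.66 - 1/25.23| => P_syn = 0.6777

0.6777 years


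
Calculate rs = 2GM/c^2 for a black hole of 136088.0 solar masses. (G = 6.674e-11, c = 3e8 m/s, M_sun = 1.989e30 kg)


M = 136088.0 * 1.989e30 kg = 2.70679032e+35 kg. rs = 2GM/c^2 = 2 * 6.674e-11 * 2.70679032e+35 / (3e8)^2 = 4.014e+08

4.014e+08 m


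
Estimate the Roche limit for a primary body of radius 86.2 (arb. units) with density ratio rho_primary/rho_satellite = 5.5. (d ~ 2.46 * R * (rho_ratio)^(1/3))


d_Roche = 2.46 * 86.2 * 5.5^(1/3) = 374.3087

374.3087


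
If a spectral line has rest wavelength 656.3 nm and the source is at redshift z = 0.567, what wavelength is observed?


lam_obs = lam_emit * (1 + z) = 656.3 * (1 + 0.567) = 1028.4221

1028.4221 nm


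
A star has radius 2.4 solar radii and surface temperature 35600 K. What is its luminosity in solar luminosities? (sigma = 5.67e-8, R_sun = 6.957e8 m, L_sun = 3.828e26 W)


R = 2.4 * 6.957e8 m = 1.66968e+09 m. L = 4*pi*R^2*sigma*T^4 = 4*pi*(1.66968e+09)^2 * 5.67e-8 * 35600^4 = 3.190504819e+30 W. L/L_sun = 3.190504819e+30 / 3.828e26 = 8334.6521

8334.6521 L_sun


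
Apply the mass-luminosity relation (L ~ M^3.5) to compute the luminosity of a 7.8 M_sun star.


L/L_sun = (M/M_sun)^3.5 = 7.8^3.5 = 1325.3516

1325.3516 L_sun


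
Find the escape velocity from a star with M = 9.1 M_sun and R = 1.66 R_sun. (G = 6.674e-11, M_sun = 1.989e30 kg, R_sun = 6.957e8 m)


M = 9.1 * 1.989e30 kg = 1.80999e+31 kg; R = 1.66 * 6.957e8 m = 1.154862e+09 m. v_esc = sqrt(2GM/R) = sqrt(2 * 6.674e-11 * 1.80999e+31 / 1.154862e+09) = 1.446e+06

1.446e+06 m/s


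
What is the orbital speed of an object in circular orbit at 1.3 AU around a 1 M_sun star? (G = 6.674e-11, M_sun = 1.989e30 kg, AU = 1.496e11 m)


v = sqrt(GM/r) = sqrt(6.674e-11 * 1.989e+30 / 1.945e+11) = 26126.0059

26126.0059 m/s


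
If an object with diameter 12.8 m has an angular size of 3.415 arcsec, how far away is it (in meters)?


D = size / theta_rad, theta_rad = 3.415 * pi/(180*3600) = 1.656e-05, D = 773115.5256

773115.5256 m


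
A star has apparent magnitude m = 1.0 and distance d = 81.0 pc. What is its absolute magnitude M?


M = m - 5*log10(d) + 5 = 1.0 - 5*log10(81.0) + 5 = -3.5424

-3.5424


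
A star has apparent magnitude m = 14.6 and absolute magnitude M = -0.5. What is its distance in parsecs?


d = 10^((m - M + 5)/5) = 10^((14.6 - -0.5 + 5)/5) = 10471.2855

10471.2855 pc


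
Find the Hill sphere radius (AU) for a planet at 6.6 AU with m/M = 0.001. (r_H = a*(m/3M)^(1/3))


r_H = a * (m/3M)^(1/3) = 6.6 * (0.001/3)^(1/3) = 0.4576

0.4576 AU


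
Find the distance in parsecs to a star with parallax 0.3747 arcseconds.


d = 1/p = 1/0.3747 = 2.6688

2.6688 pc


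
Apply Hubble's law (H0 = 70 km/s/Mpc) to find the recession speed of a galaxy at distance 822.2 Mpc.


v = H0 * d = 70 * 822.2 = 57554.0

57554.0 km/s


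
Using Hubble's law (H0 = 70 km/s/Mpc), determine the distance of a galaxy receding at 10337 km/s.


d = v / H0 = 10337 / 70 = 147.6714

147.6714 Mpc


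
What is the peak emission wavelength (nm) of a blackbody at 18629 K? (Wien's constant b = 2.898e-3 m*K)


lam_max = b / T = 2.898e-3 / 18629 = 1.556e-07 m = 155.5639 nm

155.5639 nm


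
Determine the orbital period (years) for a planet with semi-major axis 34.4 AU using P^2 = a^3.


P = a^(3/2) = 34.4^1.5 = 201.7612

201.7612 years


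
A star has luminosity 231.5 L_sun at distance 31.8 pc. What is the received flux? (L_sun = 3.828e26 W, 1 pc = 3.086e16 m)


F = L / (4*pi*d^2) = 8.862e+28 / (4*pi*(9.813e+17)^2) = 7.323e-09

7.323e-09 W/m^2


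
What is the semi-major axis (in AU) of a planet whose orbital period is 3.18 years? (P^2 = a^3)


a = P^(2/3) = 3.18^(2/3) = 2.1625

2.1625 AU


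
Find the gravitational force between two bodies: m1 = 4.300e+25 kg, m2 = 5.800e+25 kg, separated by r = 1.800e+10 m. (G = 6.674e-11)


F = G*m1*m2/r^2 = 6.674e-11 * 4.300e+25 * 5.800e+25 / (1.800e+10)^2 = 6.674e-11 * 2.494e+51 / 3.240e+20 = 5.137e+20

5.137e+20 N


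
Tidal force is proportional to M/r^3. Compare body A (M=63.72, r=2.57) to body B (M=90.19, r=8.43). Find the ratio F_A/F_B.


Ratio = (M1/r1^3) / (M2/r2^3) = (63.72/2.57^3) / (90.19/8.43^3) = 24.9345

24.9345


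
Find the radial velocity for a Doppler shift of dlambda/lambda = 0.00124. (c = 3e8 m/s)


v = (dlambda/lambda) * c = 0.00124 * 3e8 = 372000.0

372000.0 m/s


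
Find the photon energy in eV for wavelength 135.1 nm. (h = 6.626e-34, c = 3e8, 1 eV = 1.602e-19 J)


E = hc/lambda = 6.626e-34 * 3e8 / 1.351e-07 = 1.471e-18 J = 9.1845 eV

9.1845 eV


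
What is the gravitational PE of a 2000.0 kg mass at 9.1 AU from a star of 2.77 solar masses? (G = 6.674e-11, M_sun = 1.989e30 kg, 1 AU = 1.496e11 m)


M = 2.77 * 1.989e30 kg = 5.50953e+30 kg; r = 9.1 AU * 1.496e11 m/AU = 1.36136e+12 m. U = -GM*m/r = -(6.674e-11 * 5.50953e+30 * 2000.0) / 1.36136e+12 = -5.402e+11

-5.402e+11 J


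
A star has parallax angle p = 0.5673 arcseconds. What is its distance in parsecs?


d = 1/p = 1/0.5673 = 1.7627

1.7627 pc


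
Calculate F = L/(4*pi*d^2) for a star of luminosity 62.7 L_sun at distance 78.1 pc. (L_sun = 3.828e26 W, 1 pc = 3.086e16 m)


F = L / (4*pi*d^2) = 2.400e+28 / (4*pi*(2.410e+18)^2) = 3.288e-10

3.288e-10 W/m^2


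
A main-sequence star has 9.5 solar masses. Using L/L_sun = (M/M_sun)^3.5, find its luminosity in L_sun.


L/L_sun = (M/M_sun)^3.5 = 9.5^3.5 = 2642.6072

2642.6072 L_sun


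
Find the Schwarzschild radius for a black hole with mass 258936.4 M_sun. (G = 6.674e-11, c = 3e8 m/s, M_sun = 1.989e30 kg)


M = 258936.4 * 1.989e30 kg = 5.150244996e+35 kg. rs = 2GM/c^2 = 2 * 6.674e-11 * 5.150244996e+35 / (3e8)^2 = 7.638e+08

7.638e+08 m


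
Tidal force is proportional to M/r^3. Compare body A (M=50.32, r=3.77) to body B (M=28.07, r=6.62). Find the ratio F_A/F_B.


Ratio = (M1/r1^3) / (M2/r2^3) = (50.32/3.77^3) / (28.07/6.62^3) = 9.7062

9.7062


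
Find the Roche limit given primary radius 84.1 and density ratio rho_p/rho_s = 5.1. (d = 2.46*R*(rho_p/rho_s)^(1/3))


d_Roche = 2.46 * 84.1 * 5.1^(1/3) = 356.113

356.113


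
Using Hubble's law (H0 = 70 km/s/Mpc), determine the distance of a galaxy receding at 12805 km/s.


d = v / H0 = 12805 / 70 = 182.9286

182.9286 Mpc


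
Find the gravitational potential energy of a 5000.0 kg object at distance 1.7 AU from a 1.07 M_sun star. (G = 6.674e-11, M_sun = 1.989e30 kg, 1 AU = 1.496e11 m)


M = 1.07 * 1.989e30 kg = 2.12823e+30 kg; r = 1.7 AU * 1.496e11 m/AU = 2.5432e+11 m. U = -GM*m/r = -(6.674e-11 * 2.12823e+30 * 5000.0) / 2.5432e+11 = -2.793e+12

-2.793e+12 J


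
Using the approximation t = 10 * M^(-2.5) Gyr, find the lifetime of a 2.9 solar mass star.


t = 10 * M^(-2.5) = 10 * 2.9^(-2.5) = 0.6982

0.6982 Gyr


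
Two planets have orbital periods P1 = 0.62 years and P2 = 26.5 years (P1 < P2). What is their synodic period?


1/P_syn = |1/P1 - 1/P2| = |1/0.62 - 1/26.5| => P_syn = 0.6349

0.6349 years


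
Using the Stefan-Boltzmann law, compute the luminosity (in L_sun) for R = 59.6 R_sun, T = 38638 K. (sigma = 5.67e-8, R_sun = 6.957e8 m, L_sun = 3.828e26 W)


R = 59.6 * 6.957e8 m = 4.146372e+10 m. L = 4*pi*R^2*sigma*T^4 = 4*pi*(4.146372e+10)^2 * 5.67e-8 * 38638^4 = 2.730159386e+33 W. L/L_sun = 2.730159386e+33 / 3.828e26 = 7.132e+06

7.132e+06 L_sun


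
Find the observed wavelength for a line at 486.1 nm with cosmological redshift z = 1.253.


lam_obs = lam_emit * (1 + z) = 486.1 * (1 + 1.253) = 1095.1833

1095.1833 nm


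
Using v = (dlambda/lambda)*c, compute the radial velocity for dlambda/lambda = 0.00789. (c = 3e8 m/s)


v = (dlambda/lambda) * c = 0.00789 * 3e8 = 2.367e+06

2.367e+06 m/s


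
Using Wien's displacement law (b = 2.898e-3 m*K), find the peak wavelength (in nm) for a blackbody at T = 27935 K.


lam_max = b / T = 2.898e-3 / 27935 = 1.037e-07 m = 103.7408 nm

103.7408 nm


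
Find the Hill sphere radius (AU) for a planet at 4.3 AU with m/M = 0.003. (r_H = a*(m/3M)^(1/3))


r_H = a * (m/3M)^(1/3) = 4.3 * (0.003/3)^(1/3) = 0.43

0.43 AU


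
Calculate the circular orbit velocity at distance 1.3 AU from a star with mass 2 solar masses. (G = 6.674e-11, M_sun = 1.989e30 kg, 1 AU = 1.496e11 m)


v = sqrt(GM/r) = sqrt(6.674e-11 * 3.978e+30 / 1.945e+11) = 36947.7518

36947.7518 m/s


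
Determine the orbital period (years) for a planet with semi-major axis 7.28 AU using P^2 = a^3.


P = a^(3/2) = 7.28^1.5 = 19.6425

19.6425 years


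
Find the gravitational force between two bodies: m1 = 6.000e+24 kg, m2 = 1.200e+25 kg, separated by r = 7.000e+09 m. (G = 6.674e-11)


F = G*m1*m2/r^2 = 6.674e-11 * 6.000e+24 * 1.200e+25 / (7.000e+09)^2 = 6.674e-11 * 7.200e+49 / 4.900e+19 = 9.807e+19

9.807e+19 N


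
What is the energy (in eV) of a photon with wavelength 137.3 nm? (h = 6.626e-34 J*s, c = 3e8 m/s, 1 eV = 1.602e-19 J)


E = hc/lambda = 6.626e-34 * 3e8 / 1.373e-07 = 1.448e-18 J = 9.0373 eV

9.0373 eV


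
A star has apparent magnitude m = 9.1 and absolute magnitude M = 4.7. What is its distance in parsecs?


d = 10^((m - M + 5)/5) = 10^((9.1 - 4.7 + 5)/5) = 75.8578

75.8578 pc


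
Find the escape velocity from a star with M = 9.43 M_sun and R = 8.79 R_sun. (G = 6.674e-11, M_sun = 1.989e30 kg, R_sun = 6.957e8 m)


M = 9.43 * 1.989e30 kg = 1.875627e+31 kg; R = 8.79 * 6.957e8 m = 6.115203e+09 m. v_esc = sqrt(2GM/R) = sqrt(2 * 6.674e-11 * 1.875627e+31 / 6.115203e+09) = 639846.6459

639846.6459 m/s


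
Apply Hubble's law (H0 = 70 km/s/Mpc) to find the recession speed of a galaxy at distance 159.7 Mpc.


v = H0 * d = 70 * 159.7 = 11179.0

11179.0 km/s


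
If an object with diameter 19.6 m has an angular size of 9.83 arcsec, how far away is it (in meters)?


D = size / theta_rad, theta_rad = 9.83 * pi/(180*3600) = 4.766e-05, D = 411270.6208

411270.6208 m


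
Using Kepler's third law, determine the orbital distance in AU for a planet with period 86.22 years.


a = P^(2/3) = 86.22^(2/3) = 19.5167

19.5167 AU


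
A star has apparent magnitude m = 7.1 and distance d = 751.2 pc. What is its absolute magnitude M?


M = m - 5*log10(d) + 5 = 7.1 - 5*log10(751.2) + 5 = -2.2788

-2.2788


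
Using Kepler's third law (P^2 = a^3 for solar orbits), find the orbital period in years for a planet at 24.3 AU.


P = a^(3/2) = 24.3^1.5 = 119.7869

119.7869 years


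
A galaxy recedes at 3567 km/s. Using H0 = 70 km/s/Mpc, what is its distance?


d = v / H0 = 3567 / 70 = 50.9571

50.9571 Mpc


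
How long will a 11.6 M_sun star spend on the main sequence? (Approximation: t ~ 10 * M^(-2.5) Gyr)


t = 10 * M^(-2.5) = 10 * 11.6^(-2.5) = 0.0218

0.0218 Gyr


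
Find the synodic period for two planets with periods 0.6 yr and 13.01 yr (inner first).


1/P_syn = |1/P1 - 1/P2| = |1/0.6 - 1/13.01| => P_syn = 0.629

0.629 years


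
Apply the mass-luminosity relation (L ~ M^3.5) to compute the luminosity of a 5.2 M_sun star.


L/L_sun = (M/M_sun)^3.5 = 5.2^3.5 = 320.6356

320.6356 L_sun


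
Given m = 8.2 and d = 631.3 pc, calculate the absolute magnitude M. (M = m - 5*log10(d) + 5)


M = m - 5*log10(d) + 5 = 8.2 - 5*log10(631.3) + 5 = -0.8012

-0.8012


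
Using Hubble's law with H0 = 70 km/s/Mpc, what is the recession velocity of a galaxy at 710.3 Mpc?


v = H0 * d = 70 * 710.3 = 49721.0

49721.0 km/s


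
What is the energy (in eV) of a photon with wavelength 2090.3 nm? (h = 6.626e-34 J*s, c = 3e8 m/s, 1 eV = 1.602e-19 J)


E = hc/lambda = 6.626e-34 * 3e8 / 2.090e-06 = 9.510e-20 J = 0.5936 eV

0.5936 eV


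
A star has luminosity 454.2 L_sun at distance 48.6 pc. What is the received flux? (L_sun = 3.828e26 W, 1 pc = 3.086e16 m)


F = L / (4*pi*d^2) = 1.739e+29 / (4*pi*(1.500e+18)^2) = 6.151e-09

6.151e-09 W/m^2


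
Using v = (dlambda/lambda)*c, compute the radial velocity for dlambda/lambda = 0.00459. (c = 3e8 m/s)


v = (dlambda/lambda) * c = 0.00459 * 3e8 = 1.377e+06

1.377e+06 m/s


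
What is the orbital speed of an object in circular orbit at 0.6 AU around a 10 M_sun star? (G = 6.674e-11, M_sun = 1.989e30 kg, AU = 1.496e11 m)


v = sqrt(GM/r) = sqrt(6.674e-11 * 1.989e+31 / 8.976e+10) = 121609.939

121609.939 m/s


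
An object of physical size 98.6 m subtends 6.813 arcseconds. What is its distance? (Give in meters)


D = size / theta_rad, theta_rad = 6.813 * pi/(180*3600) = 3.303e-05, D = 2.985e+06

2.985e+06 m


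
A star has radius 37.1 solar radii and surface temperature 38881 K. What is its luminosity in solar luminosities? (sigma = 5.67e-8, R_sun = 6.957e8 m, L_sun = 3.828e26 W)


R = 37.1 * 6.957e8 m = 2.581047e+10 m. L = 4*pi*R^2*sigma*T^4 = 4*pi*(2.581047e+10)^2 * 5.67e-8 * 38881^4 = 1.084761977e+33 W. L/L_sun = 1.084761977e+33 / 3.828e26 = 2.834e+06

2.834e+06 L_sun


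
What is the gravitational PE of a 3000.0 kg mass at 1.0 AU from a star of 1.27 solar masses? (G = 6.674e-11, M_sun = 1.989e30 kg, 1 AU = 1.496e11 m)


M = 1.27 * 1.989e30 kg = 2.52603e+30 kg; r = 1.0 AU * 1.496e11 m/AU = 1.496e+11 m. U = -GM*m/r = -(6.674e-11 * 2.52603e+30 * 3000.0) / 1.496e+11 = -3.381e+12

-3.381e+12 J


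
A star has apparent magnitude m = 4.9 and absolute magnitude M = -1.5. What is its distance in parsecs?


d = 10^((m - M + 5)/5) = 10^((4.9 - -1.5 + 5)/5) = 190.5461

190.5461 pc


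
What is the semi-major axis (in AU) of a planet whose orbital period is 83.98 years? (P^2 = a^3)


a = P^(2/3) = 83.98^(2/3) = 19.1771

19.1771 AU


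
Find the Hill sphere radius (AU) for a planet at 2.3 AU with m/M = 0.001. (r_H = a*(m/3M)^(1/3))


r_H = a * (m/3M)^(1/3) = 2.3 * (0.001/3)^(1/3) = 0.1595

0.1595 AU


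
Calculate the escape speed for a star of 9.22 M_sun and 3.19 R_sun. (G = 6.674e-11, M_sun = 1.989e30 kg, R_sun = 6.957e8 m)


M = 9.22 * 1.989e30 kg = 1.833858e+31 kg; R = 3.19 * 6.957e8 m = 2.219283e+09 m. v_esc = sqrt(2GM/R) = sqrt(2 * 6.674e-11 * 1.833858e+31 / 2.219283e+09) = 1.050e+06

1.050e+06 m/s


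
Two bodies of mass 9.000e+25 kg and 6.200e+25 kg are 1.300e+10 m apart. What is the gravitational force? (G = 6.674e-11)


F = G*m1*m2/r^2 = 6.674e-11 * 9.000e+25 * 6.200e+25 / (1.300e+10)^2 = 6.674e-11 * 5.580e+51 / 1.690e+20 = 2.204e+21

2.204e+21 N


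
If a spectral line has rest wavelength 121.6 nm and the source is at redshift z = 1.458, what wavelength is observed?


lam_obs = lam_emit * (1 + z) = 121.6 * (1 + 1.458) = 298.8928

298.8928 nm


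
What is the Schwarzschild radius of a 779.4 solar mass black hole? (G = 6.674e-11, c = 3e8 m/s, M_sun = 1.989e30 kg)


M = 779.4 * 1.989e30 kg = 1.5502266e+33 kg. rs = 2GM/c^2 = 2 * 6.674e-11 * 1.5502266e+33 / (3e8)^2 = 2.299e+06

2.299e+06 m


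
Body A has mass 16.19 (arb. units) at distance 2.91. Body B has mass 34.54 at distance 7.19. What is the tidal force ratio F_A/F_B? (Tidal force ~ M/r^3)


Ratio = (M1/r1^3) / (M2/r2^3) = (16.19/2.91^3) / (34.54/7.19^3) = 7.0702

7.0702


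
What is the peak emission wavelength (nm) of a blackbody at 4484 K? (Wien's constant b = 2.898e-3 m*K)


lam_max = b / T = 2.898e-3 / 4484 = 6.463e-07 m = 646.2979 nm

646.2979 nm


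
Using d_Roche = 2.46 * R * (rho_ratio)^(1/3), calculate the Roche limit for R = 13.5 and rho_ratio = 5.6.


d_Roche = 2.46 * 13.5 * 5.6^(1/3) = 58.9746

58.9746


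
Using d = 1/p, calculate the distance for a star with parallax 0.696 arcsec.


d = 1/p = 1/0.696 = 1.4368

1.4368 pc


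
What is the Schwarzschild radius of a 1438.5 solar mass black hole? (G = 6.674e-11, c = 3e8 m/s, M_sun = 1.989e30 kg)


M = 1438.5 * 1.989e30 kg = 2.8611765e+33 kg. rs = 2GM/c^2 = 2 * 6.674e-11 * 2.8611765e+33 / (3e8)^2 = 4.243e+06

4.243e+06 m


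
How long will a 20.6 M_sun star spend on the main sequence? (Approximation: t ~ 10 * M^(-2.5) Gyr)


t = 10 * M^(-2.5) = 10 * 20.6^(-2.5) = 0.0052

0.0052 Gyr


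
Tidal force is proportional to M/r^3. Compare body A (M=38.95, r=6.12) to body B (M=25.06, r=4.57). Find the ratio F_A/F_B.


Ratio = (M1/r1^3) / (M2/r2^3) = (38.95/6.12^3) / (25.06/4.57^3) = 0.6472

0.6472


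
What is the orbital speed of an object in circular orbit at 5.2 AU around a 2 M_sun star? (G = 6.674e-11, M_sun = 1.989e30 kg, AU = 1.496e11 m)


v = sqrt(GM/r) = sqrt(6.674e-11 * 3.978e+30 / 7.779e+11) = 18473.8759

18473.8759 m/s


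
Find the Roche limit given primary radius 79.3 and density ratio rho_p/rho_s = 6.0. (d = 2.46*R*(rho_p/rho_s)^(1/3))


d_Roche = 2.46 * 79.3 * 6.0^(1/3) = 354.4803

354.4803


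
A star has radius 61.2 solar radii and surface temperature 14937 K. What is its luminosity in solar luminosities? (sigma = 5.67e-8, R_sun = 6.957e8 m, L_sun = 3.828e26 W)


R = 61.2 * 6.957e8 m = 4.257684e+10 m. L = 4*pi*R^2*sigma*T^4 = 4*pi*(4.257684e+10)^2 * 5.67e-8 * 14937^4 = 6.429738316e+31 W. L/L_sun = 6.429738316e+31 / 3.828e26 = 167965.9957

167965.9957 L_sun
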